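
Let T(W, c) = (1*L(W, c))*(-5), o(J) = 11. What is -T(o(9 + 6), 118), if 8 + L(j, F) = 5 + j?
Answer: 40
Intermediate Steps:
L(j, F) = -3 + j (L(j, F) = -8 + (5 + j) = -3 + j)
T(W, c) = 15 - 5*W (T(W, c) = (1*(-3 + W))*(-5) = (-3 + W)*(-5) = 15 - 5*W)
-T(o(9 + 6), 118) = -(15 - 5*11) = -(15 - 55) = -1*(-40) = 40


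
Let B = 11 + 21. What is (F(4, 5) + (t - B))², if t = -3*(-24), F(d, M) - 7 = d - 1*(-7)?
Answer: 3364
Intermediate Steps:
F(d, M) = 14 + d (F(d, M) = 7 + (d - 1*(-7)) = 7 + (d + 7) = 7 + (7 + d) = 14 + d)
B = 32
t = 72
(F(4, 5) + (t - B))² = ((14 + 4) + (72 - 1*32))² = (18 + (72 - 32))² = (18 + 40)² = 58² = 3364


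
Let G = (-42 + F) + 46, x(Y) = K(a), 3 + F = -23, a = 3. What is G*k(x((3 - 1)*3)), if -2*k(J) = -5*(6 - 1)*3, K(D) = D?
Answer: -825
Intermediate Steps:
F = -26 (F = -3 - 23 = -26)
x(Y) = 3
k(J) = 75/2 (k(J) = -(-5)*(6 - 1)*3/2 = -(-5)*5*3/2 = -(-5)*15/2 = -½*(-75) = 75/2)
G = -22 (G = (-42 - 26) + 46 = -68 + 46 = -22)
G*k(x((3 - 1)*3)) = -22*75/2 = -825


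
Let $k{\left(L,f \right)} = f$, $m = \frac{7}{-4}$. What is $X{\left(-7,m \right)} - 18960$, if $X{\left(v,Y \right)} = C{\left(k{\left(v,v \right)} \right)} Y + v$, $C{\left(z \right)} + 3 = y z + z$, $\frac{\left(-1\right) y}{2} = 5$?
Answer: $-19072$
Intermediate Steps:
$y = -10$ ($y = \left(-2\right) 5 = -10$)
$m = - \frac{7}{4}$ ($m = 7 \left(- \frac{1}{4}\right) = - \frac{7}{4} \approx -1.75$)
$C{\left(z \right)} = -3 - 9 z$ ($C{\left(z \right)} = -3 + \left(- 10 z + z\right) = -3 - 9 z$)
$X{\left(v,Y \right)} = v + Y \left(-3 - 9 v\right)$ ($X{\left(v,Y \right)} = \left(-3 - 9 v\right) Y + v = Y \left(-3 - 9 v\right) + v = v + Y \left(-3 - 9 v\right)$)
$X{\left(-7,m \right)} - 18960 = \left(-7 - - \frac{21 \left(1 + 3 \left(-7\right)\right)}{4}\right) - 18960 = \left(-7 - - \frac{21 \left(1 - 21\right)}{4}\right) - 18960 = \left(-7 - \left(- \frac{21}{4}\right) \left(-20\right)\right) - 18960 = \left(-7 - 105\right) - 18960 = -112 - 18960 = -19072$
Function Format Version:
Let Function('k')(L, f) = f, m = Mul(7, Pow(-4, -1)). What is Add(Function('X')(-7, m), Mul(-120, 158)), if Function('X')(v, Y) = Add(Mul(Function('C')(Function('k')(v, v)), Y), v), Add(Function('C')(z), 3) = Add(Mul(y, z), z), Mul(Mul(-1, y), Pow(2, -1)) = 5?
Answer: -19072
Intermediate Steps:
y = -10 (y = Mul(-2, 5) = -10)
m = Rational(-7, 4) (m = Mul(7, Rational(-1, 4)) = Rational(-7, 4) ≈ -1.7500)
Function('C')(z) = Add(-3, Mul(-9, z)) (Function('C')(z) = Add(-3, Add(Mul(-10, z), z)) = Add(-3, Mul(-9, z)))
Function('X')(v, Y) = Add(v, Mul(Y, Add(-3, Mul(-9, v)))) (Function('X')(v, Y) = Add(Mul(Add(-3, Mul(-9, v)), Y), v) = Add(Mul(Y, Add(-3, Mul(-9, v))), v) = Add(v, Mul(Y, Add(-3, Mul(-9, v)))))
Add(Function('X')(-7, m), Mul(-120, 158)) = Add(Add(-7, Mul(-3, Rational(-7, 4), Add(1, Mul(3, -7)))), Mul(-120, 158)) = Add(Add(-7, Mul(-3, Rational(-7, 4), Add(1, -21))), -18960) = Add(Add(-7, Mul(-3, Rational(-7, 4), -20)), -18960) = Add(Add(-7, -105), -18960) = Add(-112, -18960) = -19072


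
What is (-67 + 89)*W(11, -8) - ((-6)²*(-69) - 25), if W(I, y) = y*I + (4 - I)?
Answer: 419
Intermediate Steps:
W(I, y) = 4 - I + I*y (W(I, y) = I*y + (4 - I) = 4 - I + I*y)
(-67 + 89)*W(11, -8) - ((-6)²*(-69) - 25) = (-67 + 89)*(4 - 1*11 + 11*(-8)) - ((-6)²*(-69) - 25) = 22*(4 - 11 - 88) - (36*(-69) - 25) = 22*(-95) - (-2484 - 25) = -2090 - 1*(-2509) = -2090 + 2509 = 419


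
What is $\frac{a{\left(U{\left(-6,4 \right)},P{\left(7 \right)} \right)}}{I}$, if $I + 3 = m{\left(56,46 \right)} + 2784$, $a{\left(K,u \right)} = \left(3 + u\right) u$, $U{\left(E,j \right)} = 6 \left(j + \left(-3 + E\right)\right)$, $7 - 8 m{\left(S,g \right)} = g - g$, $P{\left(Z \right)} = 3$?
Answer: $\frac{144}{22255} \approx 0.0064705$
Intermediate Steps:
$m{\left(S,g \right)} = \frac{7}{8}$ ($m{\left(S,g \right)} = \frac{7}{8} - \frac{g - g}{8} = \frac{7}{8} - 0 = \frac{7}{8} + 0 = \frac{7}{8}$)
$U{\left(E,j \right)} = -18 + 6 E + 6 j$ ($U{\left(E,j \right)} = 6 \left(-3 + E + j\right) = -18 + 6 E + 6 j$)
$a{\left(K,u \right)} = u \left(3 + u\right)$
$I = \frac{22255}{8}$ ($I = -3 + \left(\frac{7}{8} + 2784\right) = -3 + \frac{22279}{8} = \frac{22255}{8} \approx 2781.9$)
$\frac{a{\left(U{\left(-6,4 \right)},P{\left(7 \right)} \right)}}{I} = \frac{3 \left(3 + 3\right)}{\frac{22255}{8}} = 3 \cdot 6 \cdot \frac{8}{22255} = 18 \cdot \frac{8}{22255} = \frac{144}{22255}$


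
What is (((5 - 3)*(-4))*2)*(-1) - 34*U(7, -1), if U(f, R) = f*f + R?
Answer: -1616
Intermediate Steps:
U(f, R) = R + f**2 (U(f, R) = f**2 + R = R + f**2)
(((5 - 3)*(-4))*2)*(-1) - 34*U(7, -1) = (((5 - 3)*(-4))*2)*(-1) - 34*(-1 + 7**2) = ((2*(-4))*2)*(-1) - 34*(-1 + 49) = -8*2*(-1) - 34*48 = -16*(-1) - 1632 = 16 - 1632 = -1616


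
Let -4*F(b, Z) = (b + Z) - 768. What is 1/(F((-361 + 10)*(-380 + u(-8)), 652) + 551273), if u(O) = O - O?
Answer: 1/517957 ≈ 1.9307e-6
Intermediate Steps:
u(O) = 0
F(b, Z) = 192 - Z/4 - b/4 (F(b, Z) = -((b + Z) - 768)/4 = -((Z + b) - 768)/4 = -(-768 + Z + b)/4 = 192 - Z/4 - b/4)
1/(F((-361 + 10)*(-380 + u(-8)), 652) + 551273) = 1/((192 - 1/4*652 - (-361 + 10)*(-380 + 0)/4) + 551273) = 1/((192 - 163 - (-351)*(-380)/4) + 551273) = 1/((192 - 163 - 1/4*133380) + 551273) = 1/((192 - 163 - 33345) + 551273) = 1/(-33316 + 551273) = 1/517957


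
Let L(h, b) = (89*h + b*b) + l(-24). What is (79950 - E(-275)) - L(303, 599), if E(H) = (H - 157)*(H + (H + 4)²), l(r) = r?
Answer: 31301918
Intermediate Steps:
L(h, b) = -24 + b² + 89*h (L(h, b) = (89*h + b*b) - 24 = (89*h + b²) - 24 = (b² + 89*h) - 24 = -24 + b² + 89*h)
E(H) = (-157 + H)*(H + (4 + H)²)
(79950 - E(-275)) - L(303, 599) = (79950 - (-2512 + (-275)³ - 1397*(-275) - 148*(-275)²)) - (-24 + 599² + 89*303) = (79950 - (-2512 - 20796875 + 384175 - 148*75625)) - (-24 + 358801 + 26967) = (79950 - (-2512 - 20796875 + 384175 - 11192500)) - 1*385744 = (79950 - 1*(-31607712)) - 385744 = (79950 + 31607712) - 385744 = 31687662 - 385744 = 31301918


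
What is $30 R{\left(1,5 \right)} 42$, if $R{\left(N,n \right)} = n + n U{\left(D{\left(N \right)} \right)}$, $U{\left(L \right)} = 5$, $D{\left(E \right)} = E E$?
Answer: $37800$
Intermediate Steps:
$D{\left(E \right)} = E^{2}$
$R{\left(N,n \right)} = 6 n$ ($R{\left(N,n \right)} = n + n 5 = n + 5 n = 6 n$)
$30 R{\left(1,5 \right)} 42 = 30 \cdot 6 \cdot 5 \cdot 42 = 30 \cdot 30 \cdot 42 = 900 \cdot 42 = 37800$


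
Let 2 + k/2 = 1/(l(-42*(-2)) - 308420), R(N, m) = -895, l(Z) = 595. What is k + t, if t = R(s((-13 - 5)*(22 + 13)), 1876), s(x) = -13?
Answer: -276734677/307825 ≈ -899.00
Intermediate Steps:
t = -895
k = -1231302/307825 (k = -4 + 2/(595 - 308420) = -4 + 2/(-307825) = -4 + 2*(-1/307825) = -4 - 2/307825 = -1231302/307825 ≈ -4.0000)
k + t = -1231302/307825 - 895 = -276734677/307825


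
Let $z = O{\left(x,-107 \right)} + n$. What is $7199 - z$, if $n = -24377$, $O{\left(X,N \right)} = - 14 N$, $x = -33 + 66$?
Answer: $30078$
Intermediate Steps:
$x = 33$
$z = -22879$ ($z = \left(-14\right) \left(-107\right) - 24377 = 1498 - 24377 = -22879$)
$7199 - z = 7199 - -22879 = 7199 + 22879 = 30078$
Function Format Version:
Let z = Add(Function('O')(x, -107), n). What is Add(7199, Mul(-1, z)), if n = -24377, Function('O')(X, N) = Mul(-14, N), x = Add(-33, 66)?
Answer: 30078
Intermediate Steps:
x = 33
z = -22879 (z = Add(Mul(-14, -107), -24377) = Add(1498, -24377) = -22879)
Add(7199, Mul(-1, z)) = Add(7199, Mul(-1, -22879)) = Add(7199, 22879) = 30078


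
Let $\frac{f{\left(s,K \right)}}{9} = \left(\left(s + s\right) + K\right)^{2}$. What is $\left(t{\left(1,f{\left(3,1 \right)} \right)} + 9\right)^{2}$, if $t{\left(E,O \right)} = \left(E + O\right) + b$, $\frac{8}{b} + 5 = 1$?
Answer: $201601$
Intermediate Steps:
$b = -2$ ($b = \frac{8}{-5 + 1} = \frac{8}{-4} = 8 \left(- \frac{1}{4}\right) = -2$)
$f{\left(s,K \right)} = 9 \left(K + 2 s\right)^{2}$ ($f{\left(s,K \right)} = 9 \left(\left(s + s\right) + K\right)^{2} = 9 \left(2 s + K\right)^{2} = 9 \left(K + 2 s\right)^{2}$)
$t{\left(E,O \right)} = -2 + E + O$ ($t{\left(E,O \right)} = \left(E + O\right) - 2 = -2 + E + O$)
$\left(t{\left(1,f{\left(3,1 \right)} \right)} + 9\right)^{2} = \left(\left(-2 + 1 + 9 \left(1 + 2 \cdot 3\right)^{2}\right) + 9\right)^{2} = \left(\left(-2 + 1 + 9 \left(1 + 6\right)^{2}\right) + 9\right)^{2} = \left(\left(-2 + 1 + 9 \cdot 7^{2}\right) + 9\right)^{2} = \left(\left(-2 + 1 + 9 \cdot 49\right) + 9\right)^{2} = \left(\left(-2 + 1 + 441\right) + 9\right)^{2} = \left(440 + 9\right)^{2} = 449^{2} = 201601$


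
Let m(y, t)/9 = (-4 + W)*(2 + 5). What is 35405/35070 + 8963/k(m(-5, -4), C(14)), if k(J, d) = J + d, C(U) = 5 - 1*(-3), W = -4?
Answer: -29677153/1739472 ≈ -17.061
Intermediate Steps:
m(y, t) = -504 (m(y, t) = 9*((-4 - 4)*(2 + 5)) = 9*(-8*7) = 9*(-56) = -504)
C(U) = 8 (C(U) = 5 + 3 = 8)
35405/35070 + 8963/k(m(-5, -4), C(14)) = 35405/35070 + 8963/(-504 + 8) = 35405*(1/35070) + 8963/(-496) = 7081/7014 + 8963*(-1/496) = 7081/7014 - 8963/496 = -29677153/1739472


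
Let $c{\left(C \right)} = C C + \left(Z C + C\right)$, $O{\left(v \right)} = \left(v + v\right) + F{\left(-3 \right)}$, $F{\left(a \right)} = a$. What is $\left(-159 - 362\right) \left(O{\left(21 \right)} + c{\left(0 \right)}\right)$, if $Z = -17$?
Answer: $-20319$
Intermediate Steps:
$O{\left(v \right)} = -3 + 2 v$ ($O{\left(v \right)} = \left(v + v\right) - 3 = 2 v - 3 = -3 + 2 v$)
$c{\left(C \right)} = C^{2} - 16 C$ ($c{\left(C \right)} = C C + \left(- 17 C + C\right) = C^{2} - 16 C$)
$\left(-159 - 362\right) \left(O{\left(21 \right)} + c{\left(0 \right)}\right) = \left(-159 - 362\right) \left(\left(-3 + 2 \cdot 21\right) + 0 \left(-16 + 0\right)\right) = - 521 \left(\left(-3 + 42\right) + 0 \left(-16\right)\right) = - 521 \left(39 + 0\right) = \left(-521\right) 39 = -20319$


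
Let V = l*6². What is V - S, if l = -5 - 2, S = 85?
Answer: -337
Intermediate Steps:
l = -7
V = -252 (V = -7*6² = -7*36 = -252)
V - S = -252 - 1*85 = -252 - 85 = -337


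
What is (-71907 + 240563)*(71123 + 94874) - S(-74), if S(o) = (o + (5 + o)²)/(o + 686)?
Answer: 17133790694897/612 ≈ 2.7996e+10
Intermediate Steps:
S(o) = (o + (5 + o)²)/(686 + o)
(-71907 + 240563)*(71123 + 94874) - S(-74) = (-71907 + 240563)*(71123 + 94874) - (-74 + (5 - 74)²)/(686 - 74) = 168656*165997 - (-74 + (-69)²)/612 = 27996390032 - (-74 + 4761)/612 = 27996390032 - 4687/612 = 17133790694897/612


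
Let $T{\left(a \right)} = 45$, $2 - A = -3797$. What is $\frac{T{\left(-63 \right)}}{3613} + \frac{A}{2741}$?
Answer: $\frac{13849132}{9903233} \approx 1.3984$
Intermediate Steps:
$A = 3799$ ($A = 2 - -3797 = 2 + 3797 = 3799$)
$\frac{T{\left(-63 \right)}}{3613} + \frac{A}{2741} = \frac{45}{3613} + \frac{3799}{2741} = \frac{13849132}{9903233}$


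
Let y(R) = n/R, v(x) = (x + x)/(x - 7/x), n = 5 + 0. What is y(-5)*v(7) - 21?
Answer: -70/3 ≈ -23.333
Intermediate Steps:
n = 5
v(x) = 2*x/(x - 7/x) (v(x) = (2*x)/(x - 7/x) = 2*x/(x - 7/x))
y(R) = 5/R
y(-5)*v(7) - 21 = (5/(-5))*(2*7²/(-7 + 7²)) - 21 = (5*(-⅕))*(2*49/(-7 + 49)) - 21 = -2*49/42 - 21 = -1*7/3 - 21 = -7/3 - 21 = -70/3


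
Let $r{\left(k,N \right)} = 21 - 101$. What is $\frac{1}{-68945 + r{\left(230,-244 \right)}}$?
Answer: $- \frac{1}{69025} \approx -1.4488 \cdot 10^{-5}$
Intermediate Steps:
$r{\left(k,N \right)} = -80$ ($r{\left(k,N \right)} = 21 - 101 = -80$)
$\frac{1}{-68945 + r{\left(230,-244 \right)}} = \frac{1}{-68945 - 80} = \frac{1}{-69025} = - \frac{1}{69025}$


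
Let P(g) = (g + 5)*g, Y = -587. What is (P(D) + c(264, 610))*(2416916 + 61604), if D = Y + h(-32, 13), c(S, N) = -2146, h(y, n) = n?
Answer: 804180599200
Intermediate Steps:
D = -574 (D = -587 + 13 = -574)
P(g) = g*(5 + g) (P(g) = (5 + g)*g = g*(5 + g))
(P(D) + c(264, 610))*(2416916 + 61604) = (-574*(5 - 574) - 2146)*(2416916 + 61604) = (-574*(-569) - 2146)*2478520 = (326606 - 2146)*2478520 = 324460*2478520 = 804180599200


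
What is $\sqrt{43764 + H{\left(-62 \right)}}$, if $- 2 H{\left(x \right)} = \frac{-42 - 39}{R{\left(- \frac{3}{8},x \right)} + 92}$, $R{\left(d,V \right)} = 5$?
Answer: $\frac{\sqrt{1647117618}}{194} \approx 209.2$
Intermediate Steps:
$H{\left(x \right)} = \frac{81}{194}$ ($H{\left(x \right)} = - \frac{\left(-42 - 39\right) \frac{1}{5 + 92}}{2} = - \frac{\left(-81\right) \frac{1}{97}}{2} = \left(- \frac{1}{2}\right) \left(- \frac{81}{97}\right) = \frac{81}{194}$)
$\sqrt{43764 + H{\left(-62 \right)}} = \sqrt{43764 + \frac{81}{194}} = \sqrt{\frac{8490297}{194}} = \frac{\sqrt{1647117618}}{194}$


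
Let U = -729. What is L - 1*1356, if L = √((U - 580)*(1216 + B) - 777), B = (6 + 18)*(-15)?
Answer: -1356 + I*√1121281 ≈ -1356.0 + 1058.9*I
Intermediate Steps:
B = -360 (B = 24*(-15) = -360)
L = I*√1121281 (L = √((-729 - 580)*(1216 - 360) - 777) = √(-1309*856 - 777) = √(-1120504 - 777) = √(-1121281) = I*√1121281 ≈ 1058.9*I)
L - 1*1356 = I*√1121281 - 1*1356 = I*√1121281 - 1356 = -1356 + I*√1121281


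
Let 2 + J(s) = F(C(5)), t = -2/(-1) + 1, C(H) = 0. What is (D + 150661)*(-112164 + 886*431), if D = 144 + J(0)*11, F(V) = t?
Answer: 40675376832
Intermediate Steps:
t = 3 (t = -2*(-1) + 1 = 2 + 1 = 3)
F(V) = 3
J(s) = 1 (J(s) = -2 + 3 = 1)
D = 155 (D = 144 + 1*11 = 144 + 11 = 155)
(D + 150661)*(-112164 + 886*431) = (155 + 150661)*(-112164 + 886*431) = 150816*(-112164 + 381866) = 150816*269702 = 40675376832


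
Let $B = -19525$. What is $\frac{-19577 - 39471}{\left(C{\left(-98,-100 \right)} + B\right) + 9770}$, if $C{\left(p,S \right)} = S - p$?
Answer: $\frac{5368}{887} \approx 6.0519$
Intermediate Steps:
$\frac{-19577 - 39471}{\left(C{\left(-98,-100 \right)} + B\right) + 9770} = \frac{-19577 - 39471}{\left(\left(-100 - -98\right) - 19525\right) + 9770} = - \frac{59048}{\left(\left(-100 + 98\right) - 19525\right) + 9770} = - \frac{59048}{\left(-2 - 19525\right) + 9770} = - \frac{59048}{-19527 + 9770} = - \frac{59048}{-9757} = \left(-59048\right) \left(- \frac{1}{9757}\right) = \frac{5368}{887}$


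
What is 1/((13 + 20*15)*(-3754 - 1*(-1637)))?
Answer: -1/662621 ≈ -1.5092e-6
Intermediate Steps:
1/((13 + 20*15)*(-3754 - 1*(-1637))) = 1/((13 + 300)*(-3754 + 1637)) = 1/(313*(-2117)) = (1/313)*(-1/2117) = -1/662621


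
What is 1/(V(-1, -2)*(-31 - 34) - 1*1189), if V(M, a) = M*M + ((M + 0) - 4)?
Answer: -1/929 ≈ -0.0010764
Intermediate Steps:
V(M, a) = -4 + M + M² (V(M, a) = M² + (M - 4) = M² + (-4 + M) = -4 + M + M²)
1/(V(-1, -2)*(-31 - 34) - 1*1189) = 1/((-4 - 1 + (-1)²)*(-31 - 34) - 1*1189) = 1/((-4 - 1 + 1)*(-65) - 1189) = 1/(-4*(-65) - 1189) = 1/(260 - 1189) = 1/(-929) = -1/929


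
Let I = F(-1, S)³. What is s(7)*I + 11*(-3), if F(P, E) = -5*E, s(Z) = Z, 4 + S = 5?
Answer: -908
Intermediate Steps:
S = 1 (S = -4 + 5 = 1)
I = -125 (I = (-5*1)³ = (-5)³ = -125)
s(7)*I + 11*(-3) = 7*(-125) + 11*(-3) = -875 - 33 = -908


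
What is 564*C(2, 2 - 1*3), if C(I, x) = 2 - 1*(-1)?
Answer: 1692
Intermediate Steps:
C(I, x) = 3 (C(I, x) = 2 + 1 = 3)
564*C(2, 2 - 1*3) = 564*3 = 1692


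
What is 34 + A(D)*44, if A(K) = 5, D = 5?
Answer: 254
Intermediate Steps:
34 + A(D)*44 = 34 + 5*44 = 34 + 220 = 254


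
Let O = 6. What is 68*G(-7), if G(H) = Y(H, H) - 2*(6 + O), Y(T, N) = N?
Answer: -2108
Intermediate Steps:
G(H) = -24 + H (G(H) = H - 2*(6 + 6) = H - 2*12 = H - 24 = -24 + H)
68*G(-7) = 68*(-24 - 7) = 68*(-31) = -2108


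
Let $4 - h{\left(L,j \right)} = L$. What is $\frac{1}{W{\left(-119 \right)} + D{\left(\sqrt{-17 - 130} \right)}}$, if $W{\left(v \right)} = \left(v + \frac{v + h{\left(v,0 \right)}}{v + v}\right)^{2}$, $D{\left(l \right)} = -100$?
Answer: $\frac{14161}{199174469} \approx 7.1098 \cdot 10^{-5}$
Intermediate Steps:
$h{\left(L,j \right)} = 4 - L$
$W{\left(v \right)} = \left(v + \frac{2}{v}\right)^{2}$ ($W{\left(v \right)} = \left(v + \frac{v - \left(-4 + v\right)}{v + v}\right)^{2} = \left(v + \frac{4}{2 v}\right)^{2} = \left(v + 4 \frac{1}{2 v}\right)^{2} = \left(v + \frac{2}{v}\right)^{2}$)
$\frac{1}{W{\left(-119 \right)} + D{\left(\sqrt{-17 - 130} \right)}} = \frac{1}{\frac{\left(2 + \left(-119\right)^{2}\right)^{2}}{14161} - 100} = \frac{1}{\frac{\left(2 + 14161\right)^{2}}{14161} - 100} = \frac{1}{\frac{14163^{2}}{14161} - 100} = \frac{1}{\frac{1}{14161} \cdot 200590569 - 100} = \frac{1}{\frac{200590569}{14161} - 100} = \frac{1}{\frac{199174469}{14161}} = \frac{14161}{199174469}$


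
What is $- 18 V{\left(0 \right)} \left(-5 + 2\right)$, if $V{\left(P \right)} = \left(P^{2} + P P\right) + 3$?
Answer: $162$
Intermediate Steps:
$V{\left(P \right)} = 3 + 2 P^{2}$ ($V{\left(P \right)} = \left(P^{2} + P^{2}\right) + 3 = 2 P^{2} + 3 = 3 + 2 P^{2}$)
$- 18 V{\left(0 \right)} \left(-5 + 2\right) = - 18 \left(3 + 2 \cdot 0^{2}\right) \left(-5 + 2\right) = - 18 \left(3 + 2 \cdot 0\right) \left(-3\right) = - 18 \left(3 + 0\right) \left(-3\right) = - 18 \cdot 3 \left(-3\right) = \left(-18\right) \left(-9\right) = 162$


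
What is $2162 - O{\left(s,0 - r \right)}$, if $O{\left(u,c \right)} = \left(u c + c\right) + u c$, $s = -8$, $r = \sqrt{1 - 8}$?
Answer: $2162 - 15 i \sqrt{7} \approx 2162.0 - 39.686 i$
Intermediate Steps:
$r = i \sqrt{7}$ ($r = \sqrt{-7} = i \sqrt{7} \approx 2.6458 i$)
$O{\left(u,c \right)} = c + 2 c u$ ($O{\left(u,c \right)} = \left(c u + c\right) + c u = \left(c + c u\right) + c u = c + 2 c u$)
$2162 - O{\left(s,0 - r \right)} = 2162 - \left(0 - i \sqrt{7}\right) \left(1 + 2 \left(-8\right)\right) = 2162 - \left(0 - i \sqrt{7}\right) \left(1 - 16\right) = 2162 - - i \sqrt{7} \left(-15\right) = 2162 - 15 i \sqrt{7}$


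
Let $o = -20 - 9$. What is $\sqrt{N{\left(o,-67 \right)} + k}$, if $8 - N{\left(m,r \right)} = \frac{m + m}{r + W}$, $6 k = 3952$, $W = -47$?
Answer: $\frac{\sqrt{240483}}{19} \approx 25.81$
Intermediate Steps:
$k = \frac{1976}{3}$ ($k = \frac{1}{6} \cdot 3952 = \frac{1976}{3} \approx 658.67$)
$o = -29$
$N{\left(m,r \right)} = 8 - \frac{2 m}{-47 + r}$ ($N{\left(m,r \right)} = 8 - \frac{m + m}{r - 47} = 8 - \frac{2 m}{-47 + r}$)
$\sqrt{N{\left(o,-67 \right)} + k} = \sqrt{\frac{2 \left(-188 - -29 + 4 \left(-67\right)\right)}{-47 - 67} + \frac{1976}{3}} = \sqrt{\frac{2 \left(-188 + 29 - 268\right)}{-114} + \frac{1976}{3}} = \sqrt{2 \left(- \frac{1}{114}\right) \left(-427\right) + \frac{1976}{3}} = \sqrt{\frac{427}{57} + \frac{1976}{3}} = \sqrt{\frac{12657}{19}} = \frac{\sqrt{240483}}{19}$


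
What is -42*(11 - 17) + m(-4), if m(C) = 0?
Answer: 252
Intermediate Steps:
-42*(11 - 17) + m(-4) = -42*(11 - 17) + 0 = -42*(-6) + 0 = 252 + 0 = 252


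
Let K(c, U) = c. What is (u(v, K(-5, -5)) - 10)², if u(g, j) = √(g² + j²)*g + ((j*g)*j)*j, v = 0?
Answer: 100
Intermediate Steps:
u(g, j) = g*j³ + g*√(g² + j²) (u(g, j) = g*√(g² + j²) + ((g*j)*j)*j = g*√(g² + j²) + (g*j²)*j = g*√(g² + j²) + g*j³ = g*j³ + g*√(g² + j²))
(u(v, K(-5, -5)) - 10)² = (0*((-5)³ + √(0² + (-5)²)) - 10)² = (0*(-125 + √(0 + 25)) - 10)² = (0*(-125 + √25) - 10)² = (0*(-125 + 5) - 10)² = (0*(-120) - 10)² = (0 - 10)² = (-10)² = 100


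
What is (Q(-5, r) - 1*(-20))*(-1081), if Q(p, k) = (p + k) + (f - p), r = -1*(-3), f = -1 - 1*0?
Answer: -23782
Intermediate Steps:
f = -1 (f = -1 + 0 = -1)
r = 3
Q(p, k) = -1 + k (Q(p, k) = (p + k) + (-1 - p) = (k + p) + (-1 - p) = -1 + k)
(Q(-5, r) - 1*(-20))*(-1081) = ((-1 + 3) - 1*(-20))*(-1081) = (2 + 20)*(-1081) = 22*(-1081) = -23782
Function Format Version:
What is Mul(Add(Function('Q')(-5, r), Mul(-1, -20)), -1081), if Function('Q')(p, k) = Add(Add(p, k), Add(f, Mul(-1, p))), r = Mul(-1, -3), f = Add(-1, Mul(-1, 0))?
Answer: -23782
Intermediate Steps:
f = -1 (f = Add(-1, 0) = -1)
r = 3
Function('Q')(p, k) = Add(-1, k) (Function('Q')(p, k) = Add(Add(p, k), Add(-1, Mul(-1, p))) = Add(Add(k, p), Add(-1, Mul(-1, p))) = Add(-1, k))
Mul(Add(Function('Q')(-5, r), Mul(-1, -20)), -1081) = Mul(Add(Add(-1, 3), Mul(-1, -20)), -1081) = Mul(Add(2, 20), -1081) = Mul(22, -1081) = -23782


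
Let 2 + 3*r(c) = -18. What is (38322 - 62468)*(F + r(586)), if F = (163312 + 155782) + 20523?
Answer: -24600693326/3 ≈ -8.2002e+9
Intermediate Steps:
r(c) = -20/3 (r(c) = -⅔ + (⅓)*(-18) = -⅔ - 6 = -20/3)
F = 339617 (F = 319094 + 20523 = 339617)
(38322 - 62468)*(F + r(586)) = (38322 - 62468)*(339617 - 20/3) = -24146*1018831/3 = -24600693326/3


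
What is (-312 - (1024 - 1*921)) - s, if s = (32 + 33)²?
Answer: -4640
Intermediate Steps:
s = 4225 (s = 65² = 4225)
(-312 - (1024 - 1*921)) - s = (-312 - (1024 - 1*921)) - 1*4225 = (-312 - (1024 - 921)) - 4225 = (-312 - 1*103) - 4225 = (-312 - 103) - 4225 = -415 - 4225 = -4640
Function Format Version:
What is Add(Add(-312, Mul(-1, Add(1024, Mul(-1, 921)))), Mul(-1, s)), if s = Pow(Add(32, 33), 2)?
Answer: -4640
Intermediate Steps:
s = 4225 (s = Pow(65, 2) = 4225)
Add(Add(-312, Mul(-1, Add(1024, Mul(-1, 921)))), Mul(-1, s)) = Add(Add(-312, Mul(-1, Add(1024, Mul(-1, 921)))), Mul(-1, 4225)) = Add(Add(-312, Mul(-1, Add(1024, -921))), -4225) = Add(Add(-312, Mul(-1, 103)), -4225) = Add(Add(-312, -103), -4225) = Add(-415, -4225) = -4640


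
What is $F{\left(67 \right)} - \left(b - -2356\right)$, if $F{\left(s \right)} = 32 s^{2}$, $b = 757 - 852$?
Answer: $141387$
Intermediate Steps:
$b = -95$
$F{\left(67 \right)} - \left(b - -2356\right) = 32 \cdot 67^{2} - \left(-95 - -2356\right) = 32 \cdot 4489 - \left(-95 + 2356\right) = 143648 - 2261 = 141387$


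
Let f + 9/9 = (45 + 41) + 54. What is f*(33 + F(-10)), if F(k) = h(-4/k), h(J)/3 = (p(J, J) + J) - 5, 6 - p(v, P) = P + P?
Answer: 24186/5 ≈ 4837.2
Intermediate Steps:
p(v, P) = 6 - 2*P (p(v, P) = 6 - (P + P) = 6 - 2*P)
f = 139 (f = -1 + ((45 + 41) + 54) = -1 + (86 + 54) = -1 + 140 = 139)
h(J) = 3 - 3*J (h(J) = 3*(((6 - 2*J) + J) - 5) = 3*((6 - J) - 5) = 3*(1 - J) = 3 - 3*J)
F(k) = 3 + 12/k (F(k) = 3 - (-12)/k = 3 + 12/k)
f*(33 + F(-10)) = 139*(33 + (3 + 12/(-10))) = 139*(33 + (3 + 12*(-⅒))) = 139*(33 + (3 - 6/5)) = 139*(33 + 9/5) = 139*(174/5) = 24186/5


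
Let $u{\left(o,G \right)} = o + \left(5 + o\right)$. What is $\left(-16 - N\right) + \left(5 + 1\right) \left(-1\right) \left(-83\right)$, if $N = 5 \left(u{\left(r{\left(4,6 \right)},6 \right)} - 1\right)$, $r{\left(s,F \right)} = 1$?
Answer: $452$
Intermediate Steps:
$u{\left(o,G \right)} = 5 + 2 o$
$N = 30$ ($N = 5 \left(\left(5 + 2 \cdot 1\right) - 1\right) = 5 \left(\left(5 + 2\right) - 1\right) = 5 \left(7 - 1\right) = 5 \cdot 6 = 30$)
$\left(-16 - N\right) + \left(5 + 1\right) \left(-1\right) \left(-83\right) = \left(-16 - 30\right) + \left(5 + 1\right) \left(-1\right) \left(-83\right) = \left(-16 - 30\right) + 6 \left(-1\right) \left(-83\right) = -46 - -498 = -46 + 498 = 452$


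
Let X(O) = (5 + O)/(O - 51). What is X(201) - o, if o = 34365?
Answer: -2577272/75 ≈ -34364.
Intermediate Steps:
X(O) = (5 + O)/(-51 + O)
X(201) - o = (5 + 201)/(-51 + 201) - 1*34365 = 206/150 - 34365 = (1/150)*206 - 34365 = 103/75 - 34365 = -2577272/75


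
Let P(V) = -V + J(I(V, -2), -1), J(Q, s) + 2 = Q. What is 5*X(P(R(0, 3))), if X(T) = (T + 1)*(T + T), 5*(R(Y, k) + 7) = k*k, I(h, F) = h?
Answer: 20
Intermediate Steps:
J(Q, s) = -2 + Q
R(Y, k) = -7 + k**2/5 (R(Y, k) = -7 + (k*k)/5 = -7 + k**2/5)
P(V) = -2 (P(V) = -V + (-2 + V) = -2)
X(T) = 2*T*(1 + T) (X(T) = (1 + T)*(2*T) = 2*T*(1 + T))
5*X(P(R(0, 3))) = 5*(2*(-2)*(1 - 2)) = 5*(2*(-2)*(-1)) = 5*4 = 20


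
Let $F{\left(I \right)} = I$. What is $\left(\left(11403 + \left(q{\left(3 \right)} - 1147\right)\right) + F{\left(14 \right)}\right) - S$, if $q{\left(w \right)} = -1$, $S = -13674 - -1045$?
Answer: $22898$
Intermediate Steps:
$S = -12629$ ($S = -13674 + 1045 = -12629$)
$\left(\left(11403 + \left(q{\left(3 \right)} - 1147\right)\right) + F{\left(14 \right)}\right) - S = \left(\left(11403 - 1148\right) + 14\right) - -12629 = \left(\left(11403 - 1148\right) + 14\right) + 12629 = \left(10255 + 14\right) + 12629 = 10269 + 12629 = 22898$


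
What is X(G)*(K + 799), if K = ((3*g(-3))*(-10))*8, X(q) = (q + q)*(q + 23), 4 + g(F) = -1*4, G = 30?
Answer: 8646420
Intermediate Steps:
g(F) = -8 (g(F) = -4 - 1*4 = -4 - 4 = -8)
X(q) = 2*q*(23 + q) (X(q) = (2*q)*(23 + q) = 2*q*(23 + q))
K = 1920 (K = ((3*(-8))*(-10))*8 = -24*(-10)*8 = 240*8 = 1920)
X(G)*(K + 799) = (2*30*(23 + 30))*(1920 + 799) = (2*30*53)*2719 = 3180*2719 = 8646420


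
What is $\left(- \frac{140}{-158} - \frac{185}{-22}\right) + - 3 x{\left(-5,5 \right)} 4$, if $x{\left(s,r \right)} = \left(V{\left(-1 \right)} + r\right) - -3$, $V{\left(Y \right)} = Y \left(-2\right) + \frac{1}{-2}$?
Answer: $- \frac{181977}{1738} \approx -104.7$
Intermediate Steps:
$V{\left(Y \right)} = - \frac{1}{2} - 2 Y$ ($V{\left(Y \right)} = - 2 Y - \frac{1}{2} = - \frac{1}{2} - 2 Y$)
$x{\left(s,r \right)} = \frac{9}{2} + r$ ($x{\left(s,r \right)} = \left(\left(- \frac{1}{2} - -2\right) + r\right) - -3 = \left(\left(- \frac{1}{2} + 2\right) + r\right) + 3 = \left(\frac{3}{2} + r\right) + 3 = \frac{9}{2} + r$)
$\left(- \frac{140}{-158} - \frac{185}{-22}\right) + - 3 x{\left(-5,5 \right)} 4 = \left(- \frac{140}{-158} - \frac{185}{-22}\right) + - 3 \left(\frac{9}{2} + 5\right) 4 = \left(\left(-140\right) \left(- \frac{1}{158}\right) - - \frac{185}{22}\right) + \left(-3\right) \frac{19}{2} \cdot 4 = \left(\frac{70}{79} + \frac{185}{22}\right) - 114 = \frac{16155}{1738} - 114 = - \frac{181977}{1738}$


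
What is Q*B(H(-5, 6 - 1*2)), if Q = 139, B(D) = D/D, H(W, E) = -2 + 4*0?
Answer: 139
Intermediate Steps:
H(W, E) = -2 (H(W, E) = -2 + 0 = -2)
B(D) = 1
Q*B(H(-5, 6 - 1*2)) = 139*1 = 139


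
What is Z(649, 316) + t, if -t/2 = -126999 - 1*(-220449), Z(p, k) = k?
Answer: -186584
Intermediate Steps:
t = -186900 (t = -2*(-126999 - 1*(-220449)) = -2*(-126999 + 220449) = -2*93450 = -186900)
Z(649, 316) + t = 316 - 186900 = -186584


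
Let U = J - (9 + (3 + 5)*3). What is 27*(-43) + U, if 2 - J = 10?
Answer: -1202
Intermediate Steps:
J = -8 (J = 2 - 1*10 = 2 - 10 = -8)
U = -41 (U = -8 - (9 + (3 + 5)*3) = -8 - (9 + 8*3) = -8 - (9 + 24) = -8 - 1*33 = -8 - 33 = -41)
27*(-43) + U = 27*(-43) - 41 = -1161 - 41 = -1202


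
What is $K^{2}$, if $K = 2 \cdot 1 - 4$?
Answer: $4$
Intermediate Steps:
$K = -2$ ($K = 2 - 4 = -2$)
$K^{2} = \left(-2\right)^{2} = 4$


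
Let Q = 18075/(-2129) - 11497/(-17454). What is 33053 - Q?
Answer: 1228526138935/37159566 ≈ 33061.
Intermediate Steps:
Q = -291003937/37159566 (Q = 18075*(-1/2129) - 11497*(-1/17454) = -18075/2129 + 11497/17454 = -291003937/37159566 ≈ -7.8312)
33053 - Q = 33053 - 1*(-291003937/37159566) = 33053 + 291003937/37159566 = 1228526138935/37159566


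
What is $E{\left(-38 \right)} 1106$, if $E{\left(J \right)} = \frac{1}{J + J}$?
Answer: $- \frac{553}{38} \approx -14.553$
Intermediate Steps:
$E{\left(J \right)} = \frac{1}{2 J}$
$E{\left(-38 \right)} 1106 = \frac{1}{2 \left(-38\right)} 1106 = \frac{1}{2} \left(- \frac{1}{38}\right) 1106 = \left(- \frac{1}{76}\right) 1106 = - \frac{553}{38}$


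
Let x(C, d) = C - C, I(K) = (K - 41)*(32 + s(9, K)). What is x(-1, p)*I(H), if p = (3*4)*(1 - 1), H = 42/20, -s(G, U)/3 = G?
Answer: 0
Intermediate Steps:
s(G, U) = -3*G
H = 21/10 (H = 42*(1/20) = 21/10 ≈ 2.1000)
p = 0 (p = 12*0 = 0)
I(K) = -205 + 5*K (I(K) = (K - 41)*(32 - 3*9) = (-41 + K)*(32 - 27) = (-41 + K)*5 = -205 + 5*K)
x(C, d) = 0
x(-1, p)*I(H) = 0*(-205 + 5*(21/10)) = 0*(-205 + 21/2) = 0*(-389/2) = 0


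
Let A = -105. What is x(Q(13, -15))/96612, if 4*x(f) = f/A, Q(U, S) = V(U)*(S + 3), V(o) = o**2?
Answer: 169/3381420 ≈ 4.9979e-5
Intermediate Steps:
Q(U, S) = U**2*(3 + S) (Q(U, S) = U**2*(S + 3) = U**2*(3 + S))
x(f) = -f/420 (x(f) = (f/(-105))/4 = (f*(-1/105))/4 = (-f/105)/4 = -f/420)
x(Q(13, -15))/96612 = -13**2*(3 - 15)/420/96612 = -169*(-12)/420*(1/96612) = -1/420*(-2028)*(1/96612) = (169/35)*(1/96612) = 169/3381420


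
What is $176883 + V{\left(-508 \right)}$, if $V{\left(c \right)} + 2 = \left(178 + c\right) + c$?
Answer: $176043$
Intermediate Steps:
$V{\left(c \right)} = 176 + 2 c$ ($V{\left(c \right)} = -2 + \left(\left(178 + c\right) + c\right) = -2 + \left(178 + 2 c\right) = 176 + 2 c$)
$176883 + V{\left(-508 \right)} = 176883 + \left(176 + 2 \left(-508\right)\right) = 176883 + \left(176 - 1016\right) = 176883 - 840 = 176043$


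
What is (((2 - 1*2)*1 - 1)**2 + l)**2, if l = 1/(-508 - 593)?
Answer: 1210000/1212201 ≈ 0.99818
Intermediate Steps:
l = -1/1101 (l = 1/(-1101) = -1/1101 ≈ -0.00090826)
(((2 - 1*2)*1 - 1)**2 + l)**2 = (((2 - 1*2)*1 - 1)**2 - 1/1101)**2 = (((2 - 2)*1 - 1)**2 - 1/1101)**2 = ((0*1 - 1)**2 - 1/1101)**2 = ((0 - 1)**2 - 1/1101)**2 = ((-1)**2 - 1/1101)**2 = (1 - 1/1101)**2 = (1100/1101)**2 = 1210000/1212201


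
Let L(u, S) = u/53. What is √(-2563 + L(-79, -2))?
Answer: 9*I*√88934/53 ≈ 50.641*I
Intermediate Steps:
L(u, S) = u/53 (L(u, S) = u*(1/53) = u/53)
√(-2563 + L(-79, -2)) = √(-2563 + (1/53)*(-79)) = √(-2563 - 79/53) = √(-135918/53) = 9*I*√88934/53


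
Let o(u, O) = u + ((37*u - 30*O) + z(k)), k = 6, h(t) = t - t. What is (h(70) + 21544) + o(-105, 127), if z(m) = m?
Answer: 13750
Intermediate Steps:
h(t) = 0
o(u, O) = 6 - 30*O + 38*u (o(u, O) = u + ((37*u - 30*O) + 6) = u + ((-30*O + 37*u) + 6) = u + (6 - 30*O + 37*u) = 6 - 30*O + 38*u)
(h(70) + 21544) + o(-105, 127) = (0 + 21544) + (6 - 30*127 + 38*(-105)) = 21544 + (6 - 3810 - 3990) = 21544 - 7794 = 13750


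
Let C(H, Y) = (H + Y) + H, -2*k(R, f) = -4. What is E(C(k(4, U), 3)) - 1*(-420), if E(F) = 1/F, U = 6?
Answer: 2941/7 ≈ 420.14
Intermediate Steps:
k(R, f) = 2 (k(R, f) = -1/2*(-4) = 2)
C(H, Y) = Y + 2*H
E(C(k(4, U), 3)) - 1*(-420) = 1/(3 + 2*2) - 1*(-420) = 1/(3 + 4) + 420 = 1/7 + 420 = 2941/7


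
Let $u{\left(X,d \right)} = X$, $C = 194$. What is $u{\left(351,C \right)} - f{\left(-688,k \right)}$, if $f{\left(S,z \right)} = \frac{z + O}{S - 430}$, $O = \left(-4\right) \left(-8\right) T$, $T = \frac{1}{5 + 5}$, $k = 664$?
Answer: $\frac{982713}{2795} \approx 351.6$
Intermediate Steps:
$T = \frac{1}{10} \approx 0.1$
$O = \frac{16}{5}$ ($O = \left(-4\right) \left(-8\right) \frac{1}{10} = 32 \cdot \frac{1}{10} = \frac{16}{5} \approx 3.2$)
$f{\left(S,z \right)} = \frac{\frac{16}{5} + z}{-430 + S}$ ($f{\left(S,z \right)} = \frac{z + \frac{16}{5}}{S - 430} = \frac{\frac{16}{5} + z}{-430 + S}$)
$u{\left(351,C \right)} - f{\left(-688,k \right)} = 351 - \frac{\frac{16}{5} + 664}{-430 - 688} = 351 - \frac{1}{-1118} \cdot \frac{3336}{5} = 351 - \left(- \frac{1}{1118}\right) \frac{3336}{5} = 351 - - \frac{1668}{2795} = 351 + \frac{1668}{2795} = \frac{982713}{2795}$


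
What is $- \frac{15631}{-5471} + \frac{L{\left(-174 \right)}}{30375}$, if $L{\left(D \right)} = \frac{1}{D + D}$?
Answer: $\frac{165227480029}{57831205500} \approx 2.8571$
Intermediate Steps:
$L{\left(D \right)} = \frac{1}{2 D}$
$- \frac{15631}{-5471} + \frac{L{\left(-174 \right)}}{30375} = - \frac{15631}{-5471} + \frac{\frac{1}{2} \frac{1}{-174}}{30375} = \left(-15631\right) \left(- \frac{1}{5471}\right) + \frac{1}{2} \left(- \frac{1}{174}\right) \frac{1}{30375} = \frac{15631}{5471} - \frac{1}{10570500} = \frac{165227480029}{57831205500}$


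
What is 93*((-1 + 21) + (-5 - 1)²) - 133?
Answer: 5075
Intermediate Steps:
93*((-1 + 21) + (-5 - 1)²) - 133 = 93*(20 + (-6)²) - 133 = 93*(20 + 36) - 133 = 93*56 - 133 = 5208 - 133 = 5075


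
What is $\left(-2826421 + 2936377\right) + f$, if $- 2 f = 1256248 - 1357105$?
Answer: $\frac{320769}{2} \approx 1.6038 \cdot 10^{5}$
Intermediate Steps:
$f = \frac{100857}{2}$ ($f = - \frac{1256248 - 1357105}{2} = \left(- \frac{1}{2}\right) \left(-100857\right) = \frac{100857}{2} \approx 50429.0$)
$\left(-2826421 + 2936377\right) + f = \left(-2826421 + 2936377\right) + \frac{100857}{2} = 109956 + \frac{100857}{2} = \frac{320769}{2}$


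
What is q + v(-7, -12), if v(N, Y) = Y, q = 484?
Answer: 472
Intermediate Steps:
q + v(-7, -12) = 484 - 12 = 472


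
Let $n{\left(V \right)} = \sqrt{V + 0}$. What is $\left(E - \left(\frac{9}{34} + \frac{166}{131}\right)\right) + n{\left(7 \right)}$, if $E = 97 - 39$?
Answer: $\frac{251509}{4454} + \sqrt{7} \approx 59.114$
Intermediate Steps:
$E = 58$
$n{\left(V \right)} = \sqrt{V}$
$\left(E - \left(\frac{9}{34} + \frac{166}{131}\right)\right) + n{\left(7 \right)} = \left(58 - \left(\frac{9}{34} + \frac{166}{131}\right)\right) + \sqrt{7} = \left(58 - \frac{6823}{4454}\right) + \sqrt{7} = \frac{251509}{4454} + \sqrt{7}$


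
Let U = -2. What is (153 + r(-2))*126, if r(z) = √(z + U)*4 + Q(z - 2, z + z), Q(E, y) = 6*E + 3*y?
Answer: 14742 + 1008*I ≈ 14742.0 + 1008.0*I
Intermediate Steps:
Q(E, y) = 3*y + 6*E
r(z) = -12 + 4*√(-2 + z) + 12*z (r(z) = √(z - 2)*4 + (3*(z + z) + 6*(z - 2)) = √(-2 + z)*4 + (3*(2*z) + 6*(-2 + z)) = 4*√(-2 + z) + (6*z + (-12 + 6*z)) = 4*√(-2 + z) + (-12 + 12*z) = -12 + 4*√(-2 + z) + 12*z)
(153 + r(-2))*126 = (153 + (-12 + 4*√(-2 - 2) + 12*(-2)))*126 = (153 + (-12 + 4*√(-4) - 24))*126 = (153 + (-12 + 4*(2*I) - 24))*126 = (153 + (-12 + 8*I - 24))*126 = (153 + (-36 + 8*I))*126 = (117 + 8*I)*126 = 14742 + 1008*I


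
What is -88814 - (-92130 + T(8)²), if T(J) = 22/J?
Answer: 52935/16 ≈ 3308.4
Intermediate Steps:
-88814 - (-92130 + T(8)²) = -88814 - (-92130 + (22/8)²) = -88814 - (-92130 + (22*(⅛))²) = -88814 - (-92130 + (11/4)²) = -88814 - (-92130 + 121/16) = -88814 - 1*(-1473959/16) = -88814 + 1473959/16 = 52935/16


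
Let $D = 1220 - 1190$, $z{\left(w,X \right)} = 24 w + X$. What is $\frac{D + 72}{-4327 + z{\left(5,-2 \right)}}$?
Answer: $- \frac{34}{1403} \approx -0.024234$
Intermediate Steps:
$z{\left(w,X \right)} = X + 24 w$
$D = 30$
$\frac{D + 72}{-4327 + z{\left(5,-2 \right)}} = \frac{30 + 72}{-4327 + \left(-2 + 24 \cdot 5\right)} = \frac{102}{-4327 + \left(-2 + 120\right)} = \frac{102}{-4327 + 118} = \frac{102}{-4209} = 102 \left(- \frac{1}{4209}\right) = - \frac{34}{1403}$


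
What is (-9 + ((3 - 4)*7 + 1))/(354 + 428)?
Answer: -15/782 ≈ -0.019182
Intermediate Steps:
(-9 + ((3 - 4)*7 + 1))/(354 + 428) = (-9 + (-1*7 + 1))/782 = (-9 + (-7 + 1))*(1/782) = (-9 - 6)*(1/782) = -15*1/782 = -15/782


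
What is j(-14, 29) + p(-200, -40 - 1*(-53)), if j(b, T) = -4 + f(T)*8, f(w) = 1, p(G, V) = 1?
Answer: 5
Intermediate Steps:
j(b, T) = 4 (j(b, T) = -4 + 1*8 = -4 + 8 = 4)
j(-14, 29) + p(-200, -40 - 1*(-53)) = 4 + 1 = 5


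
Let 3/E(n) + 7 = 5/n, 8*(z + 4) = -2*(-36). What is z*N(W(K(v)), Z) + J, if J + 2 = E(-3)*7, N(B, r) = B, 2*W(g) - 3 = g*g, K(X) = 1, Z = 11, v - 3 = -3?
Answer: 145/26 ≈ 5.5769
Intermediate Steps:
v = 0 (v = 3 - 3 = 0)
z = 5 (z = -4 + (-2*(-36))/8 = -4 + (⅛)*72 = -4 + 9 = 5)
W(g) = 3/2 + g²/2 (W(g) = 3/2 + (g*g)/2 = 3/2 + g²/2)
E(n) = 3/(-7 + 5/n)
J = -115/26 (J = -2 - 3*(-3)/(-5 + 7*(-3))*7 = -2 - 3*(-3)/(-5 - 21)*7 = -2 - 3*(-3)/(-26)*7 = -2 - 3*(-3)*(-1/26)*7 = -2 - 9/26*7 = -2 - 63/26 = -115/26 ≈ -4.4231)
z*N(W(K(v)), Z) + J = 5*(3/2 + (½)*1²) - 115/26 = 5*(3/2 + (½)*1) - 115/26 = 5*(3/2 + ½) - 115/26 = 5*2 - 115/26 = 10 - 115/26 = 145/26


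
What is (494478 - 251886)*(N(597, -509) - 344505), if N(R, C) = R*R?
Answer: 2887815168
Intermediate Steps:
N(R, C) = R²
(494478 - 251886)*(N(597, -509) - 344505) = (494478 - 251886)*(597² - 344505) = 242592*(356409 - 344505) = 242592*11904 = 2887815168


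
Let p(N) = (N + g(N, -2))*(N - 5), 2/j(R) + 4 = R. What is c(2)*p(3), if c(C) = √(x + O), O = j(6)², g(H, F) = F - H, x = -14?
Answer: 4*I*√13 ≈ 14.422*I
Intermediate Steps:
j(R) = 2/(-4 + R)
O = 1 (O = (2/(-4 + 6))² = (2/2)² = (2*(½))² = 1² = 1)
p(N) = 10 - 2*N (p(N) = (N + (-2 - N))*(N - 5) = -2*(-5 + N) = 10 - 2*N)
c(C) = I*√13 (c(C) = √(-14 + 1) = √(-13) = I*√13)
c(2)*p(3) = (I*√13)*(10 - 2*3) = (I*√13)*(10 - 6) = (I*√13)*4 = 4*I*√13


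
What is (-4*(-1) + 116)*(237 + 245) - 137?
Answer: 57703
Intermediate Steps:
(-4*(-1) + 116)*(237 + 245) - 137 = (4 + 116)*482 - 137 = 120*482 - 137 = 57840 - 137 = 57703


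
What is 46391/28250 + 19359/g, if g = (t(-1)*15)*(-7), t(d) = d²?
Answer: -36134713/197750 ≈ -182.73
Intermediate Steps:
g = -105 (g = ((-1)²*15)*(-7) = (1*15)*(-7) = 15*(-7) = -105)
46391/28250 + 19359/g = 46391/28250 + 19359/(-105) = 46391*(1/28250) + 19359*(-1/105) = 46391/28250 - 6453/35 = -36134713/197750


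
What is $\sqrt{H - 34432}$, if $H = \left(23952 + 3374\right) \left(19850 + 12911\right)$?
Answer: $\sqrt{895192654} \approx 29920.0$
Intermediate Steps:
$H = 895227086$ ($H = 27326 \cdot 32761 = 895227086$)
$\sqrt{H - 34432} = \sqrt{895227086 - 34432} = \sqrt{895192654}$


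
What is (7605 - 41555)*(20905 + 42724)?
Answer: -2160204550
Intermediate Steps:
(7605 - 41555)*(20905 + 42724) = -33950*63629 = -2160204550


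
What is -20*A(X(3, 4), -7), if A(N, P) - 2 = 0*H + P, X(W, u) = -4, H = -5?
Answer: 100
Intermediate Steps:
A(N, P) = 2 + P (A(N, P) = 2 + (0*(-5) + P) = 2 + (0 + P) = 2 + P)
-20*A(X(3, 4), -7) = -20*(2 - 7) = -20*(-5) = 100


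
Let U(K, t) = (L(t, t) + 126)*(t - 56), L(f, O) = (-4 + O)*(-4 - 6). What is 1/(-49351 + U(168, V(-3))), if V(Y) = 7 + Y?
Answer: -1/55903 ≈ -1.7888e-5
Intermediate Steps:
L(f, O) = 40 - 10*O (L(f, O) = (-4 + O)*(-10) = 40 - 10*O)
U(K, t) = (-56 + t)*(166 - 10*t) (U(K, t) = ((40 - 10*t) + 126)*(t - 56) = (166 - 10*t)*(-56 + t) = (-56 + t)*(166 - 10*t))
1/(-49351 + U(168, V(-3))) = 1/(-49351 + (-9296 - 10*(7 - 3)² + 726*(7 - 3))) = 1/(-49351 + (-9296 - 10*4² + 726*4)) = 1/(-49351 + (-9296 - 10*16 + 2904)) = 1/(-49351 + (-9296 - 160 + 2904)) = 1/(-49351 - 6552) = 1/(-55903) = -1/55903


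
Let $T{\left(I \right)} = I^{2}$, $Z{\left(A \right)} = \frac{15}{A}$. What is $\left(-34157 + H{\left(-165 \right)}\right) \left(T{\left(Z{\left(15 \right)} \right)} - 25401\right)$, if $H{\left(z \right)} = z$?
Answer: $871778800$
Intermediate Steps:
$\left(-34157 + H{\left(-165 \right)}\right) \left(T{\left(Z{\left(15 \right)} \right)} - 25401\right) = \left(-34157 - 165\right) \left(\left(\frac{15}{15}\right)^{2} - 25401\right) = - 34322 \left(\left(15 \cdot \frac{1}{15}\right)^{2} - 25401\right) = - 34322 \left(1^{2} - 25401\right) = - 34322 \left(1 - 25401\right) = \left(-34322\right) \left(-25400\right) = 871778800$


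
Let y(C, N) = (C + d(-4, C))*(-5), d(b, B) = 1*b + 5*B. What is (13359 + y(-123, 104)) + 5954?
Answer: 23023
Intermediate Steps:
d(b, B) = b + 5*B
y(C, N) = 20 - 30*C (y(C, N) = (C + (-4 + 5*C))*(-5) = (-4 + 6*C)*(-5) = 20 - 30*C)
(13359 + y(-123, 104)) + 5954 = (13359 + (20 - 30*(-123))) + 5954 = (13359 + (20 + 3690)) + 5954 = (13359 + 3710) + 5954 = 17069 + 5954 = 23023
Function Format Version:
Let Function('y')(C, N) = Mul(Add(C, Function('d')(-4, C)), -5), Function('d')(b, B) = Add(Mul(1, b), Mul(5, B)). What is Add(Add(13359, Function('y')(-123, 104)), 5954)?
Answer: 23023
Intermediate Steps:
Function('d')(b, B) = Add(b, Mul(5, B))
Function('y')(C, N) = Add(20, Mul(-30, C)) (Function('y')(C, N) = Mul(Add(C, Add(-4, Mul(5, C))), -5) = Mul(Add(-4, Mul(6, C)), -5) = Add(20, Mul(-30, C)))
Add(Add(13359, Function('y')(-123, 104)), 5954) = Add(Add(13359, Add(20, Mul(-30, -123))), 5954) = Add(Add(13359, Add(20, 3690)), 5954) = Add(Add(13359, 3710), 5954) = Add(17069, 5954) = 23023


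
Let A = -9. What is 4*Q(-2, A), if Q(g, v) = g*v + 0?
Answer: 72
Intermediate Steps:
Q(g, v) = g*v
4*Q(-2, A) = 4*(-2*(-9)) = 4*18 = 72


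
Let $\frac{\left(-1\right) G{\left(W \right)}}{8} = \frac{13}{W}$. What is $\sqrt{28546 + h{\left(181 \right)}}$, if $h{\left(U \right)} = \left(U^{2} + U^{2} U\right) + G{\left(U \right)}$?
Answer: $\frac{8 \sqrt{3066761011}}{181} \approx 2447.7$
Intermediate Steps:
$G{\left(W \right)} = - \frac{104}{W}$ ($G{\left(W \right)} = - 8 \frac{13}{W} = - \frac{104}{W}$)
$h{\left(U \right)} = U^{2} + U^{3} - \frac{104}{U}$ ($h{\left(U \right)} = \left(U^{2} + U^{2} U\right) - \frac{104}{U} = \left(U^{2} + U^{3}\right) - \frac{104}{U} = U^{2} + U^{3} - \frac{104}{U}$)
$\sqrt{28546 + h{\left(181 \right)}} = \sqrt{28546 + \frac{-104 + 181^{3} \left(1 + 181\right)}{181}} = \sqrt{28546 + \frac{-104 + 5929741 \cdot 182}{181}} = \sqrt{28546 + \frac{-104 + 1079212862}{181}} = \sqrt{28546 + \frac{1}{181} \cdot 1079212758} = \sqrt{28546 + \frac{1079212758}{181}} = \sqrt{\frac{1084379584}{181}} = \frac{8 \sqrt{3066761011}}{181}$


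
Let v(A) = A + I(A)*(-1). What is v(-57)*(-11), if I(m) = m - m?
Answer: 627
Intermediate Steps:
I(m) = 0
v(A) = A (v(A) = A + 0*(-1) = A + 0 = A)
v(-57)*(-11) = -57*(-11) = 627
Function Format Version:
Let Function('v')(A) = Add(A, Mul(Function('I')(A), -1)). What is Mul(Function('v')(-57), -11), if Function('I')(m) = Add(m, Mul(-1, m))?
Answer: 627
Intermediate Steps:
Function('I')(m) = 0
Function('v')(A) = A (Function('v')(A) = Add(A, Mul(0, -1)) = Add(A, 0) = A)
Mul(Function('v')(-57), -11) = Mul(-57, -11) = 627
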